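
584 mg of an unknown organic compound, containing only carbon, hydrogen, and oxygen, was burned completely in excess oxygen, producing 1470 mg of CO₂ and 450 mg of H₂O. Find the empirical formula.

mol C = 1.47 g CO₂ ÷ 44.009 g/mol = 0.03340 mol
mol H = 2 × 0.450 g H₂O ÷ 18.015 g/mol = 0.04996 mol
mass O = 0.584 − (0.4012 + 0.05036) = 0.1324 g → mol O = 0.1324 ÷ 15.999 = 0.008278 mol
Divide by the smallest (0.008278 mol): C 4.035, H 6.035, O 1.000

C4H6O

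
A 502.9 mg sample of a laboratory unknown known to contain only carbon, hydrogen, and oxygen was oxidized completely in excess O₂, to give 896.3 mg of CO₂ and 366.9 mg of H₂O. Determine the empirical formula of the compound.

C3H6O2

mol C = 0.8963 g CO₂ ÷ 44.009 g/mol = 0.020366 mol
mol H = 2 × 0.3669 g H₂O ÷ 18.015 g/mol = 0.040733 mol
mass O = 0.5029 − (0.24462 + 0.041059) = 0.21722 g → mol O = 0.21722 ÷ 15.999 = 0.013577 mol
Divide by the smallest (0.013577 mol): C 1.500, H 3.000, O 1.000
Multiplying each by 2 gives whole numbers: C 3.00, H 6.00, O 2.00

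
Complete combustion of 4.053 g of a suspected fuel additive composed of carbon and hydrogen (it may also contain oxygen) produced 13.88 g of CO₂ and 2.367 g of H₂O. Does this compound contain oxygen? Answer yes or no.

no

mol C = 13.88 g CO₂ ÷ 44.009 g/mol = 0.31539 mol
mol H = 2 × 2.367 g H₂O ÷ 18.015 g/mol = 0.26278 mol
C and H together account for 4.0530 g — essentially the entire 4.053 g sample — so the compound contains no oxygen.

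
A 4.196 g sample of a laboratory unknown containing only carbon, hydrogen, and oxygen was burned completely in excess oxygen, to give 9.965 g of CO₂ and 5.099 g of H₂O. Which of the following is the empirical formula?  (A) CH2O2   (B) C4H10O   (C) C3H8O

mol C = 9.965 g CO₂ ÷ 44.009 g/mol = 0.22643 mol
mol H = 2 × 5.099 g H₂O ÷ 18.015 g/mol = 0.56608 mol
mass O = 4.196 − (2.7197 + 0.57061) = 0.90573 g → mol O = 0.90573 ÷ 15.999 = 0.056611 mol
Divide by the smallest (0.056611 mol): C 4.000, H 9.999, O 1.000

(B) C4H10O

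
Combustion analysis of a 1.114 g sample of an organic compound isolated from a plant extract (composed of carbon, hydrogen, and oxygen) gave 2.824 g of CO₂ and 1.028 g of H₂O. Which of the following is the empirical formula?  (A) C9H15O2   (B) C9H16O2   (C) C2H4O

(B) C9H16O2

mol C = 2.824 g CO₂ ÷ 44.009 g/mol = 0.064169 mol
mol H = 2 × 1.028 g H₂O ÷ 18.015 g/mol = 0.11413 mol
mass O = 1.114 − (0.77073 + 0.11504) = 0.22823 g → mol O = 0.22823 ÷ 15.999 = 0.014265 mol
Divide by the smallest (0.014265 mol): C 4.498, H 8.000, O 1.000
Multiplying each by 2 gives whole numbers: C 9.00, H 16.00, O 2.00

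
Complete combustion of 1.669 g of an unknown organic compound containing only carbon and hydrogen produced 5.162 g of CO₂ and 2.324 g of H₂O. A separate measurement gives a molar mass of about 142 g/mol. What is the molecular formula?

C10H22

mol C = 5.162 g CO₂ ÷ 44.009 g/mol = 0.11729 mol
mol H = 2 × 2.324 g H₂O ÷ 18.015 g/mol = 0.25801 mol
Divide by the smallest (0.11729 mol): C 1.000, H 2.200
Multiplying each by 5 gives whole numbers: C 5.00, H 11.00
Empirical formula: C5H11
Empirical-formula mass = 71.14 g/mol; 142 ÷ 71.14 ≈ 2, so the molecular formula is C10H22.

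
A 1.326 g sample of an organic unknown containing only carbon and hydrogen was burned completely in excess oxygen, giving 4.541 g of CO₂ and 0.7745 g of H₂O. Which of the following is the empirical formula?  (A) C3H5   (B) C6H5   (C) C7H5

(B) C6H5

mol C = 4.541 g CO₂ ÷ 44.009 g/mol = 0.10318 mol
mol H = 2 × 0.7745 g H₂O ÷ 18.015 g/mol = 0.085984 mol
Divide by the smallest (0.085984 mol): C 1.200, H 1.000
Multiplying each by 5 gives whole numbers: C 6.00, H 5.00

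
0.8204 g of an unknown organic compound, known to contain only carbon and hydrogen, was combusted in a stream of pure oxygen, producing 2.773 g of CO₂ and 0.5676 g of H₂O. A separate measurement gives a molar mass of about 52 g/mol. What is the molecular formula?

C4H4

mol C = 2.773 g CO₂ ÷ 44.009 g/mol = 0.063010 mol
mol H = 2 × 0.5676 g H₂O ÷ 18.015 g/mol = 0.063014 mol
Divide by the smallest (0.063010 mol): C 1.000, H 1.000
Empirical formula: CH
Empirical-formula mass = 13.02 g/mol; 52 ÷ 13.02 ≈ 4, so the molecular formula is C4H4.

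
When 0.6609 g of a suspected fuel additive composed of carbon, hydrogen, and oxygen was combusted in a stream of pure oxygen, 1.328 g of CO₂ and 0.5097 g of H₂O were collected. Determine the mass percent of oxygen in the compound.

36.53%

mol C = 1.328 g CO₂ ÷ 44.009 g/mol = 0.030176 mol
mol H = 2 × 0.5097 g H₂O ÷ 18.015 g/mol = 0.056586 mol
mass O = 0.6609 − (0.36244 + 0.057039) = 0.24142 g → mol O = 0.24142 ÷ 15.999 = 0.015090 mol
mass % O = 0.24142 g ÷ 0.6609 g × 100%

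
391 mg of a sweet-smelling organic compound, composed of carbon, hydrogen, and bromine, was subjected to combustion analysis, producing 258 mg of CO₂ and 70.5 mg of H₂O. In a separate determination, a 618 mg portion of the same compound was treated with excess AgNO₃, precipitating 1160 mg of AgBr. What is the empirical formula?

C3H4Br2

mol C = 0.258 g CO₂ ÷ 44.009 g/mol = 0.005862 mol
mol H = 2 × 0.0705 g H₂O ÷ 18.015 g/mol = 0.007827 mol
From the AgBr data: mol Br per gram of compound = (1.16 ÷ 187.772) ÷ 0.618 = 0.009996 mol/g, so in the 0.391 g combustion sample mol Br = 0.003909 mol
Divide by the smallest (0.003909 mol): C 1.500, H 2.002, Br 1.000
Multiplying each by 2 gives whole numbers: C 3.00, H 4.00, Br 2.00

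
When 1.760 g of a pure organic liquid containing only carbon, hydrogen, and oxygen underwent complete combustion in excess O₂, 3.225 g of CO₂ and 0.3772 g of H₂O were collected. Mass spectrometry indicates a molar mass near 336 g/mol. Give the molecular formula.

C14H8O10

mol C = 3.225 g CO₂ ÷ 44.009 g/mol = 0.073280 mol
mol H = 2 × 0.3772 g H₂O ÷ 18.015 g/mol = 0.041876 mol
mass O = 1.760 − (0.88017 + 0.042211) = 0.83762 g → mol O = 0.83762 ÷ 15.999 = 0.052354 mol
Divide by the smallest (0.041876 mol): C 1.750, H 1.000, O 1.250
Multiplying each by 4 gives whole numbers: C 7.00, H 4.00, O 5.00
Empirical formula: C7H4O5
Empirical-formula mass = 168.10 g/mol; 336 ÷ 168.10 ≈ 2, so the molecular formula is C14H8O10.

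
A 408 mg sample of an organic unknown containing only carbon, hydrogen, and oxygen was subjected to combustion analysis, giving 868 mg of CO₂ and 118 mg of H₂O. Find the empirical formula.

mol C = 0.868 g CO₂ ÷ 44.009 g/mol = 0.01972 mol
mol H = 2 × 0.118 g H₂O ÷ 18.015 g/mol = 0.01310 mol
mass O = 0.408 − (0.2369 + 0.01320) = 0.1579 g → mol O = 0.1579 ÷ 15.999 = 0.009869 mol
Divide by the smallest (0.009869 mol): C 1.998, H 1.327, O 1.000
Multiplying each by 3 gives whole numbers: C 6.00, H 3.98, O 3.00

C6H4O3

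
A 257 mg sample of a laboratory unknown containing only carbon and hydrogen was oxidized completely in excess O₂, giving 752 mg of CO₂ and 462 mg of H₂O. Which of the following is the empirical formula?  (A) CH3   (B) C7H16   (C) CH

mol C = 0.752 g CO₂ ÷ 44.009 g/mol = 0.01709 mol
mol H = 2 × 0.462 g H₂O ÷ 18.015 g/mol = 0.05129 mol
Divide by the smallest (0.01709 mol): C 1.000, H 3.002

(A) CH3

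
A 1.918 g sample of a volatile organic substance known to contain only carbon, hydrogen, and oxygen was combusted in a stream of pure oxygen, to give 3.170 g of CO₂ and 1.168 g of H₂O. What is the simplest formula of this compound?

C5H9O4

mol C = 3.170 g CO₂ ÷ 44.009 g/mol = 0.072031 mol
mol H = 2 × 1.168 g H₂O ÷ 18.015 g/mol = 0.12967 mol
mass O = 1.918 − (0.86516 + 0.13071) = 0.92213 g → mol O = 0.92213 ÷ 15.999 = 0.057637 mol
Divide by the smallest (0.057637 mol): C 1.250, H 2.250, O 1.000
Multiplying each by 4 gives whole numbers: C 5.00, H 9.00, O 4.00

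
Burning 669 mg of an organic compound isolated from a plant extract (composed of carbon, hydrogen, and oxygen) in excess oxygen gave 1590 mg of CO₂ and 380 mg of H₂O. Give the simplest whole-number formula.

mol C = 1.59 g CO₂ ÷ 44.009 g/mol = 0.03613 mol
mol H = 2 × 0.380 g H₂O ÷ 18.015 g/mol = 0.04219 mol
mass O = 0.669 − (0.4339 + 0.04252) = 0.1925 g → mol O = 0.1925 ÷ 15.999 = 0.01203 mol
Divide by the smallest (0.01203 mol): C 3.002, H 3.506, O 1.000
Multiplying each by 2 gives whole numbers: C 6.00, H 7.01, O 2.00

C6H7O2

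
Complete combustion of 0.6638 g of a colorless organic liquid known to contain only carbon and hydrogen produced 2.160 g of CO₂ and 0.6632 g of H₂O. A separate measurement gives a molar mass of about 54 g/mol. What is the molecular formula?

mol C = 2.160 g CO₂ ÷ 44.009 g/mol = 0.049081 mol
mol H = 2 × 0.6632 g H₂O ÷ 18.015 g/mol = 0.073628 mol
Divide by the smallest (0.049081 mol): C 1.000, H 1.500
Multiplying each by 2 gives whole numbers: C 2.00, H 3.00
Empirical formula: C2H3
Empirical-formula mass = 27.05 g/mol; 54 ÷ 27.05 ≈ 2, so the molecular formula is C4H6.

C4H6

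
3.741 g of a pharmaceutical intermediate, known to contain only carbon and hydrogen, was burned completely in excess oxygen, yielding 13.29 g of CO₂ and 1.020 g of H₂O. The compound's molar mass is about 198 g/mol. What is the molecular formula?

C16H6

mol C = 13.29 g CO₂ ÷ 44.009 g/mol = 0.30198 mol
mol H = 2 × 1.020 g H₂O ÷ 18.015 g/mol = 0.11324 mol
Divide by the smallest (0.11324 mol): C 2.667, H 1.000
Multiplying each by 3 gives whole numbers: C 8.00, H 3.00
Empirical formula: C8H3
Empirical-formula mass = 99.11 g/mol; 198 ÷ 99.11 ≈ 2, so the molecular formula is C16H6.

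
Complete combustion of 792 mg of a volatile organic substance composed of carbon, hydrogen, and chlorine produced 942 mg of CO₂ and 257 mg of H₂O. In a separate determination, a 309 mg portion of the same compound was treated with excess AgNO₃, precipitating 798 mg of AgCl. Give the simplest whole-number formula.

mol C = 0.942 g CO₂ ÷ 44.009 g/mol = 0.02140 mol
mol H = 2 × 0.257 g H₂O ÷ 18.015 g/mol = 0.02853 mol
From the AgCl data: mol Cl per gram of compound = (0.798 ÷ 143.318) ÷ 0.309 = 0.01802 mol/g, so in the 0.792 g combustion sample mol Cl = 0.01427 mol
Divide by the smallest (0.01427 mol): C 1.500, H 1.999, Cl 1.000
Multiplying each by 2 gives whole numbers: C 3.00, H 4.00, Cl 2.00

C3H4Cl2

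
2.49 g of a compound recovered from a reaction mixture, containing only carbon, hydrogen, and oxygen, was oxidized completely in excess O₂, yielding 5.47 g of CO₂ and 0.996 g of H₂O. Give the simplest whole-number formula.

C9H8O4

mol C = 5.47 g CO₂ ÷ 44.009 g/mol = 0.1243 mol
mol H = 2 × 0.996 g H₂O ÷ 18.015 g/mol = 0.1106 mol
mass O = 2.49 − (1.493 + 0.1115) = 0.8857 g → mol O = 0.8857 ÷ 15.999 = 0.05536 mol
Divide by the smallest (0.05536 mol): C 2.245, H 1.997, O 1.000
Multiplying each by 4 gives whole numbers: C 8.98, H 7.99, O 4.00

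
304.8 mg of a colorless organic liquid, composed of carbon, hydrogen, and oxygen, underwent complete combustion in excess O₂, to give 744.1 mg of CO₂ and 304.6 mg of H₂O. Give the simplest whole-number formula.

C4H8O

mol C = 0.7441 g CO₂ ÷ 44.009 g/mol = 0.016908 mol
mol H = 2 × 0.3046 g H₂O ÷ 18.015 g/mol = 0.033816 mol
mass O = 0.3048 − (0.20308 + 0.034087) = 0.067632 g → mol O = 0.067632 ÷ 15.999 = 0.0042273 mol
Divide by the smallest (0.0042273 mol): C 4.000, H 8.000, O 1.000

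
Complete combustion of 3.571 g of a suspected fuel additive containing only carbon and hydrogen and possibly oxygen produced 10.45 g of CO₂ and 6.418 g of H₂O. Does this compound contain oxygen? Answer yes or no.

no

mol C = 10.45 g CO₂ ÷ 44.009 g/mol = 0.23745 mol
mol H = 2 × 6.418 g H₂O ÷ 18.015 g/mol = 0.71252 mol
C and H together account for 3.5702 g — essentially the entire 3.571 g sample — so the compound contains no oxygen.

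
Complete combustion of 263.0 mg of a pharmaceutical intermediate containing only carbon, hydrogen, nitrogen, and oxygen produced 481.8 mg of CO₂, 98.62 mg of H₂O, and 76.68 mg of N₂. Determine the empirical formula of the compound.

C4H4N2O

mol C = 0.4818 g CO₂ ÷ 44.009 g/mol = 0.010948 mol
mol H = 2 × 0.09862 g H₂O ÷ 18.015 g/mol = 0.010949 mol
mol N = 2 × 0.07668 g N₂ ÷ 28.014 g/mol = 0.0054744 mol
mass O = 0.2630 − (0.13149 + 0.011036 + 0.076680) = 0.043790 g → mol O = 0.043790 ÷ 15.999 = 0.0027371 mol
Divide by the smallest (0.0027371 mol): C 4.000, H 4.000, N 2.000, O 1.000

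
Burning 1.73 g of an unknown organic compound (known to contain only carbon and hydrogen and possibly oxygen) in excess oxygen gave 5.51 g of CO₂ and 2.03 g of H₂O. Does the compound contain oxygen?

no

mol C = 5.51 g CO₂ ÷ 44.009 g/mol = 0.1252 mol
mol H = 2 × 2.03 g H₂O ÷ 18.015 g/mol = 0.2254 mol
C and H together account for 1.731 g — essentially the entire 1.73 g sample — so the compound contains no oxygen.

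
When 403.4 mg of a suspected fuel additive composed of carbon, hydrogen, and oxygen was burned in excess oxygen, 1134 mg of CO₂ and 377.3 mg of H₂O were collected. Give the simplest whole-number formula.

C8H13O

mol C = 1.134 g CO₂ ÷ 44.009 g/mol = 0.025767 mol
mol H = 2 × 0.3773 g H₂O ÷ 18.015 g/mol = 0.041887 mol
mass O = 0.4034 − (0.30949 + 0.042222) = 0.051685 g → mol O = 0.051685 ÷ 15.999 = 0.0032305 mol
Divide by the smallest (0.0032305 mol): C 7.976, H 12.966, O 1.000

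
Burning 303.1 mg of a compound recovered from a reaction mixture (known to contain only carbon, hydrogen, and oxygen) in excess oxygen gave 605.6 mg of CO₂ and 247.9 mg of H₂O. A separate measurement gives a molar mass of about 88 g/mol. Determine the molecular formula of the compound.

C4H8O2

mol C = 0.6056 g CO₂ ÷ 44.009 g/mol = 0.013761 mol
mol H = 2 × 0.2479 g H₂O ÷ 18.015 g/mol = 0.027522 mol
mass O = 0.3031 − (0.16528 + 0.027742) = 0.11008 g → mol O = 0.11008 ÷ 15.999 = 0.0068802 mol
Divide by the smallest (0.0068802 mol): C 2.000, H 4.000, O 1.000
Empirical formula: C2H4O
Empirical-formula mass = 44.05 g/mol; 88 ÷ 44.05 ≈ 2, so the molecular formula is C4H8O2.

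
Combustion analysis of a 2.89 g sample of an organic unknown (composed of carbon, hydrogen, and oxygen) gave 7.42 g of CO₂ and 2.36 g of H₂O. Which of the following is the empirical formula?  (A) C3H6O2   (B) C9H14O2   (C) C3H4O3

(B) C9H14O2

mol C = 7.42 g CO₂ ÷ 44.009 g/mol = 0.1686 mol
mol H = 2 × 2.36 g H₂O ÷ 18.015 g/mol = 0.2620 mol
mass O = 2.89 − (2.025 + 0.2641) = 0.6008 g → mol O = 0.6008 ÷ 15.999 = 0.03755 mol
Divide by the smallest (0.03755 mol): C 4.490, H 6.977, O 1.000
Multiplying each by 2 gives whole numbers: C 8.98, H 13.95, O 2.00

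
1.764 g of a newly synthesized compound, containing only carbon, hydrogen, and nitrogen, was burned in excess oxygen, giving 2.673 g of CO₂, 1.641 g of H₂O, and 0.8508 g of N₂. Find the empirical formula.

CH3N

mol C = 2.673 g CO₂ ÷ 44.009 g/mol = 0.060738 mol
mol H = 2 × 1.641 g H₂O ÷ 18.015 g/mol = 0.18218 mol
mol N = 2 × 0.8508 g N₂ ÷ 28.014 g/mol = 0.060741 mol
Divide by the smallest (0.060738 mol): C 1.000, H 2.999, N 1.000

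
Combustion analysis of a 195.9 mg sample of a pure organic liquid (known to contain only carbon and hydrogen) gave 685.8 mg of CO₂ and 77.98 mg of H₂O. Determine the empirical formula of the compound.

mol C = 0.6858 g CO₂ ÷ 44.009 g/mol = 0.015583 mol
mol H = 2 × 0.07798 g H₂O ÷ 18.015 g/mol = 0.0086572 mol
Divide by the smallest (0.0086572 mol): C 1.800, H 1.000
Multiplying each by 5 gives whole numbers: C 9.00, H 5.00

C9H5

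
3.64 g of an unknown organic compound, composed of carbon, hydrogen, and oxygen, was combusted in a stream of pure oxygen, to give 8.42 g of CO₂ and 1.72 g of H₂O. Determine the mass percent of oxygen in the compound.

mol C = 8.42 g CO₂ ÷ 44.009 g/mol = 0.1913 mol
mol H = 2 × 1.72 g H₂O ÷ 18.015 g/mol = 0.1910 mol
mass O = 3.64 − (2.298 + 0.1925) = 1.150 g → mol O = 1.150 ÷ 15.999 = 0.07185 mol
mass % O = 1.150 g ÷ 3.64 g × 100%

31.6%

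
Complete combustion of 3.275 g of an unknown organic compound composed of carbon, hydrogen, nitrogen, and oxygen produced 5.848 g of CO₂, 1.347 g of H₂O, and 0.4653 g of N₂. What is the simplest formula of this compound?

C8H9N2O4

mol C = 5.848 g CO₂ ÷ 44.009 g/mol = 0.13288 mol
mol H = 2 × 1.347 g H₂O ÷ 18.015 g/mol = 0.14954 mol
mol N = 2 × 0.4653 g N₂ ÷ 28.014 g/mol = 0.033219 mol
mass O = 3.275 − (1.5960 + 0.15074 + 0.46530) = 1.0629 g → mol O = 1.0629 ÷ 15.999 = 0.066436 mol
Divide by the smallest (0.033219 mol): C 4.000, H 4.502, N 1.000, O 2.000
Multiplying each by 2 gives whole numbers: C 8.00, H 9.00, N 2.00, O 4.00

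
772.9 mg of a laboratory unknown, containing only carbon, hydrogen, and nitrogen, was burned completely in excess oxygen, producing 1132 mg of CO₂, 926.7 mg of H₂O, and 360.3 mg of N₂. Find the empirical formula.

mol C = 1.132 g CO₂ ÷ 44.009 g/mol = 0.025722 mol
mol H = 2 × 0.9267 g H₂O ÷ 18.015 g/mol = 0.10288 mol
mol N = 2 × 0.3603 g N₂ ÷ 28.014 g/mol = 0.025723 mol
Divide by the smallest (0.025722 mol): C 1.000, H 4.000, N 1.000

CH4N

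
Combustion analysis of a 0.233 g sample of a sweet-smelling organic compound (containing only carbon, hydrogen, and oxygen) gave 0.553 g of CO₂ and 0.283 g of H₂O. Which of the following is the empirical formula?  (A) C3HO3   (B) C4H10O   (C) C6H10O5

(B) C4H10O

mol C = 0.553 g CO₂ ÷ 44.009 g/mol = 0.01257 mol
mol H = 2 × 0.283 g H₂O ÷ 18.015 g/mol = 0.03142 mol
mass O = 0.233 − (0.1509 + 0.03167) = 0.05040 g → mol O = 0.05040 ÷ 15.999 = 0.003150 mol
Divide by the smallest (0.003150 mol): C 3.988, H 9.972, O 1.000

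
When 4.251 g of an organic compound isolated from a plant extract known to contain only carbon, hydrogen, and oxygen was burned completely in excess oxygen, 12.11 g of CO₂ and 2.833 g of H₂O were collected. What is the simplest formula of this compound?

C7H8O

mol C = 12.11 g CO₂ ÷ 44.009 g/mol = 0.27517 mol
mol H = 2 × 2.833 g H₂O ÷ 18.015 g/mol = 0.31452 mol
mass O = 4.251 − (3.3051 + 0.31703) = 0.62889 g → mol O = 0.62889 ÷ 15.999 = 0.039308 mol
Divide by the smallest (0.039308 mol): C 7.000, H 8.001, O 1.000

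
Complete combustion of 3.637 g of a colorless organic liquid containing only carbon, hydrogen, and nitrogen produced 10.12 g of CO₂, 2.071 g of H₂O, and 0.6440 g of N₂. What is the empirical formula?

mol C = 10.12 g CO₂ ÷ 44.009 g/mol = 0.22995 mol
mol H = 2 × 2.071 g H₂O ÷ 18.015 g/mol = 0.22992 mol
mol N = 2 × 0.6440 g N₂ ÷ 28.014 g/mol = 0.045977 mol
Divide by the smallest (0.045977 mol): C 5.001, H 5.001, N 1.000

C5H5N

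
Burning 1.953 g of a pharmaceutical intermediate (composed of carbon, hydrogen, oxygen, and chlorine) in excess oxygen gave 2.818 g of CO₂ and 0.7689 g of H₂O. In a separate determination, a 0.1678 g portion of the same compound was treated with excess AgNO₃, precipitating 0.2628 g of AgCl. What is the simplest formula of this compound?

mol C = 2.818 g CO₂ ÷ 44.009 g/mol = 0.064032 mol
mol H = 2 × 0.7689 g H₂O ÷ 18.015 g/mol = 0.085362 mol
From the AgCl data: mol Cl per gram of compound = (0.2628 ÷ 143.318) ÷ 0.1678 = 0.010928 mol/g, so in the 1.953 g combustion sample mol Cl = 0.021342 mol
mass O = 1.953 − (0.76909 + 0.086045 + 0.75657) = 0.34129 g → mol O = 0.34129 ÷ 15.999 = 0.021332 mol
Divide by the smallest (0.021332 mol): C 3.002, H 4.002, Cl 1.000, O 1.000

C3H4ClO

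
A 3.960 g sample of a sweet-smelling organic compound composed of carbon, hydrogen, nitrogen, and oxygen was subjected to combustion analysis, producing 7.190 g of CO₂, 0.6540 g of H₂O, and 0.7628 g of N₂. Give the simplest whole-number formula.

C9H4N3O4

mol C = 7.190 g CO₂ ÷ 44.009 g/mol = 0.16338 mol
mol H = 2 × 0.6540 g H₂O ÷ 18.015 g/mol = 0.072606 mol
mol N = 2 × 0.7628 g N₂ ÷ 28.014 g/mol = 0.054458 mol
mass O = 3.960 − (1.9623 + 0.073187 + 0.76280) = 1.1617 g → mol O = 1.1617 ÷ 15.999 = 0.072611 mol
Divide by the smallest (0.054458 mol): C 3.000, H 1.333, N 1.000, O 1.333
Multiplying each by 3 gives whole numbers: C 9.00, H 4.00, N 3.00, O 4.00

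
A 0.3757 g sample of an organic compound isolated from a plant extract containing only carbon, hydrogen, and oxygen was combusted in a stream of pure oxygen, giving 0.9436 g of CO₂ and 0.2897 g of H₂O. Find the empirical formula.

C4H6O

mol C = 0.9436 g CO₂ ÷ 44.009 g/mol = 0.021441 mol
mol H = 2 × 0.2897 g H₂O ÷ 18.015 g/mol = 0.032162 mol
mass O = 0.3757 − (0.25753 + 0.032419) = 0.085752 g → mol O = 0.085752 ÷ 15.999 = 0.0053598 mol
Divide by the smallest (0.0053598 mol): C 4.000, H 6.001, O 1.000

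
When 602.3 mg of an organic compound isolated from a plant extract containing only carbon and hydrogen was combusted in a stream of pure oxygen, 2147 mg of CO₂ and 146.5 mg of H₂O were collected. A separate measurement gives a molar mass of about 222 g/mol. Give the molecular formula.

C18H6

mol C = 2.147 g CO₂ ÷ 44.009 g/mol = 0.048785 mol
mol H = 2 × 0.1465 g H₂O ÷ 18.015 g/mol = 0.016264 mol
Divide by the smallest (0.016264 mol): C 3.000, H 1.000
Empirical formula: C3H
Empirical-formula mass = 37.04 g/mol; 222 ÷ 37.04 ≈ 6, so the molecular formula is C18H6.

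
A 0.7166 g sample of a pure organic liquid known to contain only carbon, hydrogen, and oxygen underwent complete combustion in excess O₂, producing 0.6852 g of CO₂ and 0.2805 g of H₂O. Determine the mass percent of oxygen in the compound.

69.52%

mol C = 0.6852 g CO₂ ÷ 44.009 g/mol = 0.015570 mol
mol H = 2 × 0.2805 g H₂O ÷ 18.015 g/mol = 0.031141 mol
mass O = 0.7166 − (0.18701 + 0.031390) = 0.49820 g → mol O = 0.49820 ÷ 15.999 = 0.031140 mol
mass % O = 0.49820 g ÷ 0.7166 g × 100%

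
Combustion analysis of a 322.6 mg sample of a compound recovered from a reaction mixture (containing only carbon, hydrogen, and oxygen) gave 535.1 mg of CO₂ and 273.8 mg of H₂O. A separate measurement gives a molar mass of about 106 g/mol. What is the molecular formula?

C4H10O3

mol C = 0.5351 g CO₂ ÷ 44.009 g/mol = 0.012159 mol
mol H = 2 × 0.2738 g H₂O ÷ 18.015 g/mol = 0.030397 mol
mass O = 0.3226 − (0.14604 + 0.030640) = 0.14592 g → mol O = 0.14592 ÷ 15.999 = 0.0091205 mol
Divide by the smallest (0.0091205 mol): C 1.333, H 3.333, O 1.000
Multiplying each by 3 gives whole numbers: C 4.00, H 10.00, O 3.00
Empirical formula: C4H10O3
Empirical-formula mass = 106.12 g/mol; 106 ÷ 106.12 ≈ 1, so the molecular formula is C4H10O3.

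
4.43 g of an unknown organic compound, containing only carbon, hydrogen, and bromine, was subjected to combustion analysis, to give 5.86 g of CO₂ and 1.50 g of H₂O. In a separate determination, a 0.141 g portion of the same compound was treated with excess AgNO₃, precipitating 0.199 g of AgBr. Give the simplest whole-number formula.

C4H5Br

mol C = 5.86 g CO₂ ÷ 44.009 g/mol = 0.1332 mol
mol H = 2 × 1.50 g H₂O ÷ 18.015 g/mol = 0.1665 mol
From the AgBr data: mol Br per gram of compound = (0.199 ÷ 187.772) ÷ 0.141 = 0.007516 mol/g, so in the 4.43 g combustion sample mol Br = 0.03330 mol
Divide by the smallest (0.03330 mol): C 3.999, H 5.001, Br 1.000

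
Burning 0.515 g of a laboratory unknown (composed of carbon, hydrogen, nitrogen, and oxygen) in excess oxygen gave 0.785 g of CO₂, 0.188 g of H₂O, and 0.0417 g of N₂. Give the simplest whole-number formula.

C6H7NO5

mol C = 0.785 g CO₂ ÷ 44.009 g/mol = 0.01784 mol
mol H = 2 × 0.188 g H₂O ÷ 18.015 g/mol = 0.02087 mol
mol N = 2 × 0.0417 g N₂ ÷ 28.014 g/mol = 0.002977 mol
mass O = 0.515 − (0.2142 + 0.02104 + 0.04170) = 0.2380 g → mol O = 0.2380 ÷ 15.999 = 0.01488 mol
Divide by the smallest (0.002977 mol): C 5.992, H 7.011, N 1.000, O 4.997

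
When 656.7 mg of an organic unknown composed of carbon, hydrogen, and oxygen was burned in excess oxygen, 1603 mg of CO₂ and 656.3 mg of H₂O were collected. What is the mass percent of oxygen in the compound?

mol C = 1.603 g CO₂ ÷ 44.009 g/mol = 0.036424 mol
mol H = 2 × 0.6563 g H₂O ÷ 18.015 g/mol = 0.072862 mol
mass O = 0.6567 − (0.43749 + 0.073444) = 0.14576 g → mol O = 0.14576 ÷ 15.999 = 0.0091107 mol
mass % O = 0.14576 g ÷ 0.6567 g × 100%

22.20%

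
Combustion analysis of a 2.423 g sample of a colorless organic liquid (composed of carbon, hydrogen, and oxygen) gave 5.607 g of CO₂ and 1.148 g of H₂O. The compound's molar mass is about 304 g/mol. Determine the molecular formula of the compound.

mol C = 5.607 g CO₂ ÷ 44.009 g/mol = 0.12741 mol
mol H = 2 × 1.148 g H₂O ÷ 18.015 g/mol = 0.12745 mol
mass O = 2.423 − (1.5303 + 0.12847) = 0.76426 g → mol O = 0.76426 ÷ 15.999 = 0.047769 mol
Divide by the smallest (0.047769 mol): C 2.667, H 2.668, O 1.000
Multiplying each by 3 gives whole numbers: C 8.00, H 8.00, O 3.00
Empirical formula: C8H8O3
Empirical-formula mass = 152.15 g/mol; 304 ÷ 152.15 ≈ 2, so the molecular formula is C16H16O6.

C16H16O6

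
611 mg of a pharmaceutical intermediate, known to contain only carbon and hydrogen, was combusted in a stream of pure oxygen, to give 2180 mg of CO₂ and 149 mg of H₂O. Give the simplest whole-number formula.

mol C = 2.18 g CO₂ ÷ 44.009 g/mol = 0.04954 mol
mol H = 2 × 0.149 g H₂O ÷ 18.015 g/mol = 0.01654 mol
Divide by the smallest (0.01654 mol): C 2.995, H 1.000

C3H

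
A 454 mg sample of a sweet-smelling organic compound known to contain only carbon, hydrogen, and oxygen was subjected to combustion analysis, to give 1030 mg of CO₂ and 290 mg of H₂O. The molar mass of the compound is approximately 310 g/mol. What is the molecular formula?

mol C = 1.03 g CO₂ ÷ 44.009 g/mol = 0.02340 mol
mol H = 2 × 0.290 g H₂O ÷ 18.015 g/mol = 0.03220 mol
mass O = 0.454 − (0.2811 + 0.03245) = 0.1404 g → mol O = 0.1404 ÷ 15.999 = 0.008778 mol
Divide by the smallest (0.008778 mol): C 2.666, H 3.668, O 1.000
Multiplying each by 3 gives whole numbers: C 8.00, H 11.00, O 3.00
Empirical formula: C8H11O3
Empirical-formula mass = 155.17 g/mol; 310 ÷ 155.17 ≈ 2, so the molecular formula is C16H22O6.

C16H22O6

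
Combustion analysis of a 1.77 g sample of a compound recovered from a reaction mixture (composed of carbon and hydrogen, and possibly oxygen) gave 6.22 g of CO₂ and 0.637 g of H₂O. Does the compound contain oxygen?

no

mol C = 6.22 g CO₂ ÷ 44.009 g/mol = 0.1413 mol
mol H = 2 × 0.637 g H₂O ÷ 18.015 g/mol = 0.07072 mol
C and H together account for 1.769 g — essentially the entire 1.77 g sample — so the compound contains no oxygen.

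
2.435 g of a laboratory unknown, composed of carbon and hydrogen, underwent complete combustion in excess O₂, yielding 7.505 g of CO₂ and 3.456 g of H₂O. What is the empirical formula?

C4H9

mol C = 7.505 g CO₂ ÷ 44.009 g/mol = 0.17053 mol
mol H = 2 × 3.456 g H₂O ÷ 18.015 g/mol = 0.38368 mol
Divide by the smallest (0.17053 mol): C 1.000, H 2.250
Multiplying each by 4 gives whole numbers: C 4.00, H 9.00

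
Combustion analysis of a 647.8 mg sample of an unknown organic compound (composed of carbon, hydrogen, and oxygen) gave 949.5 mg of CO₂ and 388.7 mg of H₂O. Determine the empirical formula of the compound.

mol C = 0.9495 g CO₂ ÷ 44.009 g/mol = 0.021575 mol
mol H = 2 × 0.3887 g H₂O ÷ 18.015 g/mol = 0.043153 mol
mass O = 0.6478 − (0.25914 + 0.043498) = 0.34516 g → mol O = 0.34516 ÷ 15.999 = 0.021574 mol
Divide by the smallest (0.021574 mol): C 1.000, H 2.000, O 1.000

CH2O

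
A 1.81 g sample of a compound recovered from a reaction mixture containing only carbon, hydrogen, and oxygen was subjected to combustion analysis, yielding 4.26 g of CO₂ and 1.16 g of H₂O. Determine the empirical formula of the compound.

mol C = 4.26 g CO₂ ÷ 44.009 g/mol = 0.09680 mol
mol H = 2 × 1.16 g H₂O ÷ 18.015 g/mol = 0.1288 mol
mass O = 1.81 − (1.163 + 0.1298) = 0.5175 g → mol O = 0.5175 ÷ 15.999 = 0.03235 mol
Divide by the smallest (0.03235 mol): C 2.992, H 3.981, O 1.000

C3H4O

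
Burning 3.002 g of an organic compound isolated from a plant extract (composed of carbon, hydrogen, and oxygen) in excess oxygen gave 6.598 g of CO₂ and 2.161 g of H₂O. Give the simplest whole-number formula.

mol C = 6.598 g CO₂ ÷ 44.009 g/mol = 0.14992 mol
mol H = 2 × 2.161 g H₂O ÷ 18.015 g/mol = 0.23991 mol
mass O = 3.002 − (1.8007 + 0.24183) = 0.95943 g → mol O = 0.95943 ÷ 15.999 = 0.059968 mol
Divide by the smallest (0.059968 mol): C 2.500, H 4.001, O 1.000
Multiplying each by 2 gives whole numbers: C 5.00, H 8.00, O 2.00

C5H8O2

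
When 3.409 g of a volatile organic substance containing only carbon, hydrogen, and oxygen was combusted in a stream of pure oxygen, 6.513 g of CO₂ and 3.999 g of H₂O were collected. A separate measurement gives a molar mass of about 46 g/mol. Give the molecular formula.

C2H6O

mol C = 6.513 g CO₂ ÷ 44.009 g/mol = 0.14799 mol
mol H = 2 × 3.999 g H₂O ÷ 18.015 g/mol = 0.44396 mol
mass O = 3.409 − (1.7775 + 0.44752) = 1.1839 g → mol O = 1.1839 ÷ 15.999 = 0.074001 mol
Divide by the smallest (0.074001 mol): C 2.000, H 5.999, O 1.000
Empirical formula: C2H6O
Empirical-formula mass = 46.07 g/mol; 46 ÷ 46.07 ≈ 1, so the molecular formula is C2H6O.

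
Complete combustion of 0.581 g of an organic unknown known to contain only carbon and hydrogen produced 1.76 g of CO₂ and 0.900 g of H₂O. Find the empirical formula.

C2H5

mol C = 1.76 g CO₂ ÷ 44.009 g/mol = 0.03999 mol
mol H = 2 × 0.900 g H₂O ÷ 18.015 g/mol = 0.09992 mol
Divide by the smallest (0.03999 mol): C 1.000, H 2.498
Multiplying each by 2 gives whole numbers: C 2.00, H 5.00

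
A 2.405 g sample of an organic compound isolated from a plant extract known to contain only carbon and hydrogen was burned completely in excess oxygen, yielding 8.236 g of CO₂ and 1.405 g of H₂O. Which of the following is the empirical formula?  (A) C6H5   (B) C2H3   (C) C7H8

mol C = 8.236 g CO₂ ÷ 44.009 g/mol = 0.18714 mol
mol H = 2 × 1.405 g H₂O ÷ 18.015 g/mol = 0.15598 mol
Divide by the smallest (0.15598 mol): C 1.200, H 1.000
Multiplying each by 5 gives whole numbers: C 6.00, H 5.00

(A) C6H5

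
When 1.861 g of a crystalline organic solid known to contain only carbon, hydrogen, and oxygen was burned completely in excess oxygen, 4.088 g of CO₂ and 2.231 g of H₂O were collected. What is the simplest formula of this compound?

mol C = 4.088 g CO₂ ÷ 44.009 g/mol = 0.092890 mol
mol H = 2 × 2.231 g H₂O ÷ 18.015 g/mol = 0.24768 mol
mass O = 1.861 − (1.1157 + 0.24966) = 0.49563 g → mol O = 0.49563 ÷ 15.999 = 0.030979 mol
Divide by the smallest (0.030979 mol): C 2.998, H 7.995, O 1.000

C3H8O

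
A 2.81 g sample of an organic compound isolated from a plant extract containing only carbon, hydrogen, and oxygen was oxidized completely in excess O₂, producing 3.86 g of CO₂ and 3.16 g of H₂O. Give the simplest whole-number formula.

mol C = 3.86 g CO₂ ÷ 44.009 g/mol = 0.08771 mol
mol H = 2 × 3.16 g H₂O ÷ 18.015 g/mol = 0.3508 mol
mass O = 2.81 − (1.053 + 0.3536) = 1.403 g → mol O = 1.403 ÷ 15.999 = 0.08769 mol
Divide by the smallest (0.08769 mol): C 1.000, H 4.001, O 1.000

CH4O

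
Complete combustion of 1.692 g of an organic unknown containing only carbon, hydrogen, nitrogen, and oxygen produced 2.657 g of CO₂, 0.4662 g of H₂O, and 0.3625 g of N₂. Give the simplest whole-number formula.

mol C = 2.657 g CO₂ ÷ 44.009 g/mol = 0.060374 mol
mol H = 2 × 0.4662 g H₂O ÷ 18.015 g/mol = 0.051757 mol
mol N = 2 × 0.3625 g N₂ ÷ 28.014 g/mol = 0.025880 mol
mass O = 1.692 − (0.72515 + 0.052171 + 0.36250) = 0.55218 g → mol O = 0.55218 ÷ 15.999 = 0.034513 mol
Divide by the smallest (0.025880 mol): C 2.333, H 2.000, N 1.000, O 1.334
Multiplying each by 3 gives whole numbers: C 7.00, H 6.00, N 3.00, O 4.00

C7H6N3O4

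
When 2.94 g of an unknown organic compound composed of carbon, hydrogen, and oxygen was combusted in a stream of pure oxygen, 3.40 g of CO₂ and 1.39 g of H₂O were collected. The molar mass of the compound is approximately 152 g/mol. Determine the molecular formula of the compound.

C4H8O6

mol C = 3.40 g CO₂ ÷ 44.009 g/mol = 0.07726 mol
mol H = 2 × 1.39 g H₂O ÷ 18.015 g/mol = 0.1543 mol
mass O = 2.94 − (0.9279 + 0.1556) = 1.857 g → mol O = 1.857 ÷ 15.999 = 0.1160 mol
Divide by the smallest (0.07726 mol): C 1.000, H 1.997, O 1.502
Multiplying each by 2 gives whole numbers: C 2.00, H 3.99, O 3.00
Empirical formula: C2H4O3
Empirical-formula mass = 76.05 g/mol; 152 ÷ 76.05 ≈ 2, so the molecular formula is C4H8O6.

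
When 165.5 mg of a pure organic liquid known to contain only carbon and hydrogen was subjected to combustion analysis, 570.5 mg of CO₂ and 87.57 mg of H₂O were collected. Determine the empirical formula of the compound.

mol C = 0.5705 g CO₂ ÷ 44.009 g/mol = 0.012963 mol
mol H = 2 × 0.08757 g H₂O ÷ 18.015 g/mol = 0.0097219 mol
Divide by the smallest (0.0097219 mol): C 1.333, H 1.000
Multiplying each by 3 gives whole numbers: C 4.00, H 3.00

C4H3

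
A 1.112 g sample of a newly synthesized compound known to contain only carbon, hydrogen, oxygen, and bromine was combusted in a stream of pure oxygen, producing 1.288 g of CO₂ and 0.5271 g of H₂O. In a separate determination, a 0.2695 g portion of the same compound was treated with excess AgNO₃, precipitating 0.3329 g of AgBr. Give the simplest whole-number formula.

mol C = 1.288 g CO₂ ÷ 44.009 g/mol = 0.029267 mol
mol H = 2 × 0.5271 g H₂O ÷ 18.015 g/mol = 0.058518 mol
From the AgBr data: mol Br per gram of compound = (0.3329 ÷ 187.772) ÷ 0.2695 = 0.0065785 mol/g, so in the 1.112 g combustion sample mol Br = 0.0073152 mol
mass O = 1.112 − (0.35152 + 0.058986 + 0.58452) = 0.11697 g → mol O = 0.11697 ÷ 15.999 = 0.0073113 mol
Divide by the smallest (0.0073113 mol): C 4.003, H 8.004, Br 1.001, O 1.000

C4H8BrO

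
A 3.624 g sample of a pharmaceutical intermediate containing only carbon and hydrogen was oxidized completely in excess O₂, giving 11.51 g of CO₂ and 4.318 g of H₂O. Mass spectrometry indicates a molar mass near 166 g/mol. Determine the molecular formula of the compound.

mol C = 11.51 g CO₂ ÷ 44.009 g/mol = 0.26154 mol
mol H = 2 × 4.318 g H₂O ÷ 18.015 g/mol = 0.47938 mol
Divide by the smallest (0.26154 mol): C 1.000, H 1.833
Multiplying each by 6 gives whole numbers: C 6.00, H 11.00
Empirical formula: C6H11
Empirical-formula mass = 83.15 g/mol; 166 ÷ 83.15 ≈ 2, so the molecular formula is C12H22.

C12H22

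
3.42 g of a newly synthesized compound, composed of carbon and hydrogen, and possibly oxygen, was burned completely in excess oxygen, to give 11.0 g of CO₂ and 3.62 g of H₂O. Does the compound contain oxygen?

no

mol C = 11.0 g CO₂ ÷ 44.009 g/mol = 0.2499 mol
mol H = 2 × 3.62 g H₂O ÷ 18.015 g/mol = 0.4019 mol
C and H together account for 3.407 g — essentially the entire 3.42 g sample — so the compound contains no oxygen.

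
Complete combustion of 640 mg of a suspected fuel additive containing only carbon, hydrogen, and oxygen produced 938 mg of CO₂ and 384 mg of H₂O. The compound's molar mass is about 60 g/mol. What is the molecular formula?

mol C = 0.938 g CO₂ ÷ 44.009 g/mol = 0.02131 mol
mol H = 2 × 0.384 g H₂O ÷ 18.015 g/mol = 0.04263 mol
mass O = 0.640 − (0.2560 + 0.04297) = 0.3410 g → mol O = 0.3410 ÷ 15.999 = 0.02132 mol
Divide by the smallest (0.02131 mol): C 1.000, H 2.000, O 1.000
Empirical formula: CH2O
Empirical-formula mass = 30.03 g/mol; 60 ÷ 30.03 ≈ 2, so the molecular formula is C2H4O2.

C2H4O2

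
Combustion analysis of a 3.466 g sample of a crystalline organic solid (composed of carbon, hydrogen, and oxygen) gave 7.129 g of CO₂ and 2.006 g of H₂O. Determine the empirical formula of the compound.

mol C = 7.129 g CO₂ ÷ 44.009 g/mol = 0.16199 mol
mol H = 2 × 2.006 g H₂O ÷ 18.015 g/mol = 0.22270 mol
mass O = 3.466 − (1.9457 + 0.22448) = 1.2959 g → mol O = 1.2959 ÷ 15.999 = 0.080996 mol
Divide by the smallest (0.080996 mol): C 2.000, H 2.750, O 1.000
Multiplying each by 4 gives whole numbers: C 8.00, H 11.00, O 4.00

C8H11O4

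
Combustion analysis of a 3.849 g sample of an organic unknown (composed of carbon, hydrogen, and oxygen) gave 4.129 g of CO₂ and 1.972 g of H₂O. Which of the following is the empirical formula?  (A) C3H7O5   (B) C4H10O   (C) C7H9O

mol C = 4.129 g CO₂ ÷ 44.009 g/mol = 0.093822 mol
mol H = 2 × 1.972 g H₂O ÷ 18.015 g/mol = 0.21893 mol
mass O = 3.849 − (1.1269 + 0.22068) = 2.5014 g → mol O = 2.5014 ÷ 15.999 = 0.15635 mol
Divide by the smallest (0.093822 mol): C 1.000, H 2.333, O 1.666
Multiplying each by 3 gives whole numbers: C 3.00, H 7.00, O 5.00

(A) C3H7O5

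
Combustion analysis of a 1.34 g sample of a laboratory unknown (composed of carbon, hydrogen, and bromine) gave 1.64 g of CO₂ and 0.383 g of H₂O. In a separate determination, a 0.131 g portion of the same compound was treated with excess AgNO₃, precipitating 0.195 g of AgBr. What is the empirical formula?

C7H8Br2

mol C = 1.64 g CO₂ ÷ 44.009 g/mol = 0.03727 mol
mol H = 2 × 0.383 g H₂O ÷ 18.015 g/mol = 0.04252 mol
From the AgBr data: mol Br per gram of compound = (0.195 ÷ 187.772) ÷ 0.131 = 0.007927 mol/g, so in the 1.34 g combustion sample mol Br = 0.01062 mol
Divide by the smallest (0.01062 mol): C 3.508, H 4.003, Br 1.000
Multiplying each by 2 gives whole numbers: C 7.02, H 8.01, Br 2.00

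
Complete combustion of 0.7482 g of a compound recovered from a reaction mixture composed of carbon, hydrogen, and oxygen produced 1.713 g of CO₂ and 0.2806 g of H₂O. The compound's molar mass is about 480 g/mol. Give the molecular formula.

mol C = 1.713 g CO₂ ÷ 44.009 g/mol = 0.038924 mol
mol H = 2 × 0.2806 g H₂O ÷ 18.015 g/mol = 0.031152 mol
mass O = 0.7482 − (0.46751 + 0.031401) = 0.24928 g → mol O = 0.24928 ÷ 15.999 = 0.015581 mol
Divide by the smallest (0.015581 mol): C 2.498, H 1.999, O 1.000
Multiplying each by 2 gives whole numbers: C 5.00, H 4.00, O 2.00
Empirical formula: C5H4O2
Empirical-formula mass = 96.08 g/mol; 480 ÷ 96.08 ≈ 5, so the molecular formula is C25H20O10.

C25H20O10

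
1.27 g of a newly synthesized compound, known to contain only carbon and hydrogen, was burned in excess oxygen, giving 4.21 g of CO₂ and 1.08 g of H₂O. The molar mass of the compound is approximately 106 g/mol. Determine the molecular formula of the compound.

C8H10

mol C = 4.21 g CO₂ ÷ 44.009 g/mol = 0.09566 mol
mol H = 2 × 1.08 g H₂O ÷ 18.015 g/mol = 0.1199 mol
Divide by the smallest (0.09566 mol): C 1.000, H 1.253
Multiplying each by 4 gives whole numbers: C 4.00, H 5.01
Empirical formula: C4H5
Empirical-formula mass = 53.08 g/mol; 106 ÷ 53.08 ≈ 2, so the molecular formula is C8H10.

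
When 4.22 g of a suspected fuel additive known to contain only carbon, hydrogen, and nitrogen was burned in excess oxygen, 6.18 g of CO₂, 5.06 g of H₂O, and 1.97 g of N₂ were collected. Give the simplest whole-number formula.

CH4N

mol C = 6.18 g CO₂ ÷ 44.009 g/mol = 0.1404 mol
mol H = 2 × 5.06 g H₂O ÷ 18.015 g/mol = 0.5618 mol
mol N = 2 × 1.97 g N₂ ÷ 28.014 g/mol = 0.1406 mol
Divide by the smallest (0.1404 mol): C 1.000, H 4.000, N 1.002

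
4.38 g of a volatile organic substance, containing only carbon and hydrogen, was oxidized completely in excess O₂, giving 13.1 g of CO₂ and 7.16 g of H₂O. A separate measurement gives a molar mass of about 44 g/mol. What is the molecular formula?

mol C = 13.1 g CO₂ ÷ 44.009 g/mol = 0.2977 mol
mol H = 2 × 7.16 g H₂O ÷ 18.015 g/mol = 0.7949 mol
Divide by the smallest (0.2977 mol): C 1.000, H 2.670
Multiplying each by 3 gives whole numbers: C 3.00, H 8.01
Empirical formula: C3H8
Empirical-formula mass = 44.10 g/mol; 44 ÷ 44.10 ≈ 1, so the molecular formula is C3H8.

C3H8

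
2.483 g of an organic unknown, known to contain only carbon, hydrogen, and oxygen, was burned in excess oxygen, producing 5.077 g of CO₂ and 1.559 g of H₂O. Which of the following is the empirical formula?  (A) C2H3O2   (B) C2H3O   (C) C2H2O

(B) C2H3O

mol C = 5.077 g CO₂ ÷ 44.009 g/mol = 0.11536 mol
mol H = 2 × 1.559 g H₂O ÷ 18.015 g/mol = 0.17308 mol
mass O = 2.483 − (1.3856 + 0.17446) = 0.92292 g → mol O = 0.92292 ÷ 15.999 = 0.057686 mol
Divide by the smallest (0.057686 mol): C 2.000, H 3.000, O 1.000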